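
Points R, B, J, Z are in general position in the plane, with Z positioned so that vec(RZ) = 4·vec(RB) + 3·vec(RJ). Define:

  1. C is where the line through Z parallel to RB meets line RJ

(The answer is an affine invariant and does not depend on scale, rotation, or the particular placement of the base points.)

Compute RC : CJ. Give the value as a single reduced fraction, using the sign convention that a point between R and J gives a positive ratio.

Choose coordinates R = (0, 0), B = (1, 0), J = (0, 1), Z = (4, 3).
1. C is where the line through Z parallel to RB meets line RJ ⇒ C = (0, 3)
C = R + t·(J−R) with t = 3, so RC:CJ = t:(1−t) = 3:-2

RC:CJ = -3/2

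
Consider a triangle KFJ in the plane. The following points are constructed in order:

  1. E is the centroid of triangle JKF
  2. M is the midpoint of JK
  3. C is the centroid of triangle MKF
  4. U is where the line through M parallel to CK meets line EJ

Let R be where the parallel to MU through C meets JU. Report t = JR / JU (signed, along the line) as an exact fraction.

Choose coordinates K = (0, 0), F = (1, 0), J = (0, 1).
1. E is the centroid of triangle JKF ⇒ E = (1/3, 1/3)
2. M is the midpoint of JK ⇒ M = (0, 1/2)
3. C is the centroid of triangle MKF ⇒ C = (1/3, 1/6)
4. U is where the line through M parallel to CK meets line EJ ⇒ U = (1/5, 3/5)
through C parallel to MU: direction (1/5, 1/10); meets JU at R = (2/5, 1/5)
R = J + t·(U−J) with t = 2

t = 2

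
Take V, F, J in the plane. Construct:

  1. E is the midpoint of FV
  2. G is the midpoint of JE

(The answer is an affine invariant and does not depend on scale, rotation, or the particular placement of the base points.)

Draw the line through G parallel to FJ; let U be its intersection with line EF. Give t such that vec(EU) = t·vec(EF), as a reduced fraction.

Choose coordinates V = (0, 0), F = (1, 0), J = (0, 1).
1. E is the midpoint of FV ⇒ E = (1/2, 0)
2. G is the midpoint of JE ⇒ G = (1/4, 1/2)
through G parallel to FJ: direction (-1, 1); meets EF at U = (3/4, 0)
U = E + t·(F−E) with t = 1/2

t = 1/2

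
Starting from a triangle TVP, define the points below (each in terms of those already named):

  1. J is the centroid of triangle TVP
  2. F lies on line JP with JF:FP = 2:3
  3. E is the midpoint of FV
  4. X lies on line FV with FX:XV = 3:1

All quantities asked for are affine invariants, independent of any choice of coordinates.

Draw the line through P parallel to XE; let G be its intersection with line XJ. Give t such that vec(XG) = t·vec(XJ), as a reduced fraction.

Set T = (0, 0), V = (1, 0), P = (0, 1); any affine frame gives the same invariant.
1. J is the centroid of triangle TVP ⇒ J = (1/3, 1/3)
2. F lies on line JP with JF:FP = 2:3 ⇒ F = (1/5, 3/5)
3. E is the midpoint of FV ⇒ E = (3/5, 3/10)
4. X lies on line FV with FX:XV = 3:1 ⇒ X = (4/5, 3/20)
through P parallel to XE: direction (-1/5, 3/20); meets XJ at G = (3/2, -1/8)
G = X + t·(J−X) with t = -3/2

t = -3/2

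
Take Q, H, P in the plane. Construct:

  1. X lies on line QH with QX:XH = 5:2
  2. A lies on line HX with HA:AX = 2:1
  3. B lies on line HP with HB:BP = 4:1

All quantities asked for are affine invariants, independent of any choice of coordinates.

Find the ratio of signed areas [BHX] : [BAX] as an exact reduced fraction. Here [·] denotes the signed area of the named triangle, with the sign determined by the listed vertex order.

Work in coordinates with Q = (0, 0), H = (1, 0), P = (0, 1).
1. X lies on line QH with QX:XH = 5:2 ⇒ X = (5/7, 0)
2. A lies on line HX with HA:AX = 2:1 ⇒ A = (17/21, 0)
3. B lies on line HP with HB:BP = 4:1 ⇒ B = (1/5, 4/5)
2·[BHX] = -8/35, 2·[BAX] = -8/105
[BHX]:[BAX] = -8/35:-8/105 = 3

[BHX]:[BAX] = 3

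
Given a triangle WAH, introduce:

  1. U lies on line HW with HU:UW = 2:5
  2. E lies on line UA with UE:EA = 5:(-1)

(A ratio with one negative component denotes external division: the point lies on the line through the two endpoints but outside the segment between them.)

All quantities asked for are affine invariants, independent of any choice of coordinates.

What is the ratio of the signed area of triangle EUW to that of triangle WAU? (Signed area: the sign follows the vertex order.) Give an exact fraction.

[EUW]:[WAU] = 5/4

Choose coordinates W = (0, 0), A = (1, 0), H = (0, 1).
1. U lies on line HW with HU:UW = 2:5 ⇒ U = (0, 5/7)
2. E lies on line UA with UE:EA = 5:(-1) ⇒ E = (5/4, -5/28)
2·[EUW] = 25/28, 2·[WAU] = 5/7
[EUW]:[WAU] = 25/28:5/7 = 5/4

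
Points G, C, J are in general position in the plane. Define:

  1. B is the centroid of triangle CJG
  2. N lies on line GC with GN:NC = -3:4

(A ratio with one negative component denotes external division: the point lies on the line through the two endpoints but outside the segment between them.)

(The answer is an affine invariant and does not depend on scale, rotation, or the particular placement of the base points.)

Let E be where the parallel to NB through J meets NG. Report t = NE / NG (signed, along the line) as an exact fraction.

Assign G = (0, 0), C = (1, 0), J = (0, 1) — the answer is frame-independent, so this choice is without loss of generality.
1. B is the centroid of triangle CJG ⇒ B = (1/3, 1/3)
2. N lies on line GC with GN:NC = -3:4 ⇒ N = (-3, 0)
through J parallel to NB: direction (10/3, 1/3); meets NG at E = (-10, 0)
E = N + t·(G−N) with t = -7/3

t = -7/3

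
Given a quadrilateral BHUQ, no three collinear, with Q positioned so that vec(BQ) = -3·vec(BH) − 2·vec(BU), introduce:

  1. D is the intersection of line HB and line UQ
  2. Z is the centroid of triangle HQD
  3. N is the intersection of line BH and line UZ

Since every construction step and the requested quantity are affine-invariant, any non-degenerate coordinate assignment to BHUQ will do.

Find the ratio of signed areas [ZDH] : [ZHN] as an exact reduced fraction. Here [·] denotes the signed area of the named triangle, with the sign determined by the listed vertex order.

Set B = (0, 0), H = (1, 0), U = (0, 1), Q = (-3, -2); any affine frame gives the same invariant.
1. D is the intersection of line HB and line UQ ⇒ D = (-1, 0)
2. Z is the centroid of triangle HQD ⇒ Z = (-1, -2/3)
3. N is the intersection of line BH and line UZ ⇒ N = (-3/5, 0)
2·[ZDH] = -4/3, 2·[ZHN] = 16/15
[ZDH]:[ZHN] = -4/3:16/15 = -5/4

[ZDH]:[ZHN] = -5/4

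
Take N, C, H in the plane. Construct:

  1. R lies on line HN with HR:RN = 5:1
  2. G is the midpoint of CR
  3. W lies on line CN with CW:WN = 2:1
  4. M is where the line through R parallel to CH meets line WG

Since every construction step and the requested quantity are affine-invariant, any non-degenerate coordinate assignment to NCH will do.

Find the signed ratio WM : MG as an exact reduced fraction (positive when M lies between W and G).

WM:MG = -2/5

Choose coordinates N = (0, 0), C = (1, 0), H = (0, 1).
1. R lies on line HN with HR:RN = 5:1 ⇒ R = (0, 1/6)
2. G is the midpoint of CR ⇒ G = (1/2, 1/12)
3. W lies on line CN with CW:WN = 2:1 ⇒ W = (1/3, 0)
4. M is where the line through R parallel to CH meets line WG ⇒ M = (2/9, -1/18)
M = W + t·(G−W) with t = -2/3, so WM:MG = t:(1−t) = -2/3:5/3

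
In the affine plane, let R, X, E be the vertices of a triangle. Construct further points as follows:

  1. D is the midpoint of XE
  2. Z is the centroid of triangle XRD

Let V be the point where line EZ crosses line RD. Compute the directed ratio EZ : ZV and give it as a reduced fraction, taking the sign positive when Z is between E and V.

EZ:ZV = -4

Assign R = (0, 0), X = (1, 0), E = (0, 1) — the answer is frame-independent, so this choice is without loss of generality.
1. D is the midpoint of XE ⇒ D = (1/2, 1/2)
2. Z is the centroid of triangle XRD ⇒ Z = (1/2, 1/6)
line EZ meets RD at V = (3/8, 3/8)
Z = E + t·(V−E) with t = 4/3, so EZ:ZV = 4/3:-1/3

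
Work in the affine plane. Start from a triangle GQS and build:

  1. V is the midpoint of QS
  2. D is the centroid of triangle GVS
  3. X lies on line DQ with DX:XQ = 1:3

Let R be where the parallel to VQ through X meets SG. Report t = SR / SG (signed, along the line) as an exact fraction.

Set G = (0, 0), Q = (1, 0), S = (0, 1); any affine frame gives the same invariant.
1. V is the midpoint of QS ⇒ V = (1/2, 1/2)
2. D is the centroid of triangle GVS ⇒ D = (1/6, 1/2)
3. X lies on line DQ with DX:XQ = 1:3 ⇒ X = (3/8, 3/8)
through X parallel to VQ: direction (1/2, -1/2); meets SG at R = (0, 3/4)
R = S + t·(G−S) with t = 1/4

t = 1/4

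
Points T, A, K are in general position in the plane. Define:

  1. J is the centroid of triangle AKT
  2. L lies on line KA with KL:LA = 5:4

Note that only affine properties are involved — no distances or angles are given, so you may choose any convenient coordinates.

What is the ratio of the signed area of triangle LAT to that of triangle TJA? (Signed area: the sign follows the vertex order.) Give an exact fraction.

[LAT]:[TJA] = 4/3

Assign T = (0, 0), A = (1, 0), K = (0, 1) — the answer is frame-independent, so this choice is without loss of generality.
1. J is the centroid of triangle AKT ⇒ J = (1/3, 1/3)
2. L lies on line KA with KL:LA = 5:4 ⇒ L = (5/9, 4/9)
2·[LAT] = -4/9, 2·[TJA] = -1/3
[LAT]:[TJA] = -4/9:-1/3 = 4/3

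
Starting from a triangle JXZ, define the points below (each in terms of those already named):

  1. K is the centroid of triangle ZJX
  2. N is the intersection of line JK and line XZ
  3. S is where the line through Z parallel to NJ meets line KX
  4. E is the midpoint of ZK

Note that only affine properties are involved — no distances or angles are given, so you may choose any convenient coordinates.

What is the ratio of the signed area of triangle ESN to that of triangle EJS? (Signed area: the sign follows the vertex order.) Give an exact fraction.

[ESN]:[EJS] = -1/4

Set J = (0, 0), X = (1, 0), Z = (0, 1); any affine frame gives the same invariant.
1. K is the centroid of triangle ZJX ⇒ K = (1/3, 1/3)
2. N is the intersection of line JK and line XZ ⇒ N = (1/2, 1/2)
3. S is where the line through Z parallel to NJ meets line KX ⇒ S = (-1/3, 2/3)
4. E is the midpoint of ZK ⇒ E = (1/6, 2/3)
2·[ESN] = 1/12, 2·[EJS] = -1/3
[ESN]:[EJS] = 1/12:-1/3 = -1/4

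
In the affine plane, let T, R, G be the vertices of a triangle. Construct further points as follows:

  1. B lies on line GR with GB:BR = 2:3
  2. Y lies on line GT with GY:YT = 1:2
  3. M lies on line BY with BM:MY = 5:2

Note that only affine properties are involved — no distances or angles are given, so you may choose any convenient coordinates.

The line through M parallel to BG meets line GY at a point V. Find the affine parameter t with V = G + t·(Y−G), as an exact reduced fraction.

t = 5/7

Work in coordinates with T = (0, 0), R = (1, 0), G = (0, 1).
1. B lies on line GR with GB:BR = 2:3 ⇒ B = (2/5, 3/5)
2. Y lies on line GT with GY:YT = 1:2 ⇒ Y = (0, 2/3)
3. M lies on line BY with BM:MY = 5:2 ⇒ M = (4/35, 68/105)
through M parallel to BG: direction (-2/5, 2/5); meets GY at V = (0, 16/21)
V = G + t·(Y−G) with t = 5/7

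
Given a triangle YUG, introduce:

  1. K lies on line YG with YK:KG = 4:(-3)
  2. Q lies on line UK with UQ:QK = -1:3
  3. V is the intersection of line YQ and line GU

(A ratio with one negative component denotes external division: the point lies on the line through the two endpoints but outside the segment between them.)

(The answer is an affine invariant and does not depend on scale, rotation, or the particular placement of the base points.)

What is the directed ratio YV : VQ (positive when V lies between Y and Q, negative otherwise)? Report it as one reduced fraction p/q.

YV:VQ = -2/3

Choose coordinates Y = (0, 0), U = (1, 0), G = (0, 1).
1. K lies on line YG with YK:KG = 4:(-3) ⇒ K = (0, 4)
2. Q lies on line UK with UQ:QK = -1:3 ⇒ Q = (3/2, -2)
3. V is the intersection of line YQ and line GU ⇒ V = (-3, 4)
V = Y + t·(Q−Y) with t = -2, so YV:VQ = t:(1−t) = -2:3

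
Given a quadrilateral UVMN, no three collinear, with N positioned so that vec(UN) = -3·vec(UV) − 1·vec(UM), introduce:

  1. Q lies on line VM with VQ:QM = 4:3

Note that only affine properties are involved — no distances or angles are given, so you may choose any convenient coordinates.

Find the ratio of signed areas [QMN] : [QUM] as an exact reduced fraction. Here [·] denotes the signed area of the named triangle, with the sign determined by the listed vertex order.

Work in coordinates with U = (0, 0), V = (1, 0), M = (0, 1), N = (-3, -1).
1. Q lies on line VM with VQ:QM = 4:3 ⇒ Q = (3/7, 4/7)
2·[QMN] = 15/7, 2·[QUM] = -3/7
[QMN]:[QUM] = 15/7:-3/7 = -5

[QMN]:[QUM] = -5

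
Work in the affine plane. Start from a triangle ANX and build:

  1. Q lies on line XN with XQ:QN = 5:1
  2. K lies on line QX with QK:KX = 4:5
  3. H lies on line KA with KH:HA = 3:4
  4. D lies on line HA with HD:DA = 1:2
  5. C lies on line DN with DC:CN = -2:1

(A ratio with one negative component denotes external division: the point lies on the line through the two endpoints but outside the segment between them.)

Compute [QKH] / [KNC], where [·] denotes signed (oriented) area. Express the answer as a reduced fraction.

Choose coordinates A = (0, 0), N = (1, 0), X = (0, 1).
1. Q lies on line XN with XQ:QN = 5:1 ⇒ Q = (5/6, 1/6)
2. K lies on line QX with QK:KX = 4:5 ⇒ K = (25/54, 29/54)
3. H lies on line KA with KH:HA = 3:4 ⇒ H = (50/189, 58/189)
4. D lies on line HA with HD:DA = 1:2 ⇒ D = (100/567, 116/567)
5. C lies on line DN with DC:CN = -2:1 ⇒ C = (1034/567, -116/567)
2·[QKH] = 10/63, 2·[KNC] = 377/1134
[QKH]:[KNC] = 10/63:377/1134 = 180/377

[QKH]:[KNC] = 180/377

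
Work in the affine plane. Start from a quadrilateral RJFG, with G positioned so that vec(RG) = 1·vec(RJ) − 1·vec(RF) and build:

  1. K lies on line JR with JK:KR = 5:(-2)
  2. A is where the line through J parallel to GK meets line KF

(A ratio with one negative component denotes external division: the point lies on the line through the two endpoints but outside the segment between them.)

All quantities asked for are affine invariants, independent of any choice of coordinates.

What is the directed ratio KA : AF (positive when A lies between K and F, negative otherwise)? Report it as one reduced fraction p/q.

Choose coordinates R = (0, 0), J = (1, 0), F = (0, 1), G = (1, -1).
1. K lies on line JR with JK:KR = 5:(-2) ⇒ K = (-2/3, 0)
2. A is where the line through J parallel to GK meets line KF ⇒ A = (-4/21, 5/7)
A = K + t·(F−K) with t = 5/7, so KA:AF = t:(1−t) = 5/7:2/7

KA:AF = 5/2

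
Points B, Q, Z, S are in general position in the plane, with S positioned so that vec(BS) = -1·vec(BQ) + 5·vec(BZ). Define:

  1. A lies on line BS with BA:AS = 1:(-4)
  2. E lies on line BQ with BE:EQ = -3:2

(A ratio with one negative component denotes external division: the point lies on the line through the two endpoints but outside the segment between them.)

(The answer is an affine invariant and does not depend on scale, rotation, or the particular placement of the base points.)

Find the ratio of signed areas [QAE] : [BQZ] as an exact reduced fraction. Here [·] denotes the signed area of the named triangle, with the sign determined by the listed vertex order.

[QAE]:[BQZ] = 10/3

Choose coordinates B = (0, 0), Q = (1, 0), Z = (0, 1), S = (-1, 5).
1. A lies on line BS with BA:AS = 1:(-4) ⇒ A = (1/3, -5/3)
2. E lies on line BQ with BE:EQ = -3:2 ⇒ E = (3, 0)
2·[QAE] = 10/3, 2·[BQZ] = 1
[QAE]:[BQZ] = 10/3:1 = 10/3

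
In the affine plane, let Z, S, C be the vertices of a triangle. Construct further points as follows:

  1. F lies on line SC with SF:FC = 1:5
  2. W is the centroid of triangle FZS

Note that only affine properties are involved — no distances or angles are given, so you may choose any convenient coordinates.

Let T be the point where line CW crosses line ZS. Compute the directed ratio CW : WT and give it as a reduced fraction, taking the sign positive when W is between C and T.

Work in coordinates with Z = (0, 0), S = (1, 0), C = (0, 1).
1. F lies on line SC with SF:FC = 1:5 ⇒ F = (5/6, 1/6)
2. W is the centroid of triangle FZS ⇒ W = (11/18, 1/18)
line CW meets ZS at T = (11/17, 0)
W = C + t·(T−C) with t = 17/18, so CW:WT = 17/18:1/18

CW:WT = 17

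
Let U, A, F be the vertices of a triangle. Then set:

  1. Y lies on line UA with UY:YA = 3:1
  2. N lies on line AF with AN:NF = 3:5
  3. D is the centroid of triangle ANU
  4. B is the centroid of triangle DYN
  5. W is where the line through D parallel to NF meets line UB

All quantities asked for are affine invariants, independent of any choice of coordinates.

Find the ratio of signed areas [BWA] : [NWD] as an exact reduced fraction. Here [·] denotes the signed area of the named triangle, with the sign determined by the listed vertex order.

Assign U = (0, 0), A = (1, 0), F = (0, 1) — the answer is frame-independent, so this choice is without loss of generality.
1. Y lies on line UA with UY:YA = 3:1 ⇒ Y = (3/4, 0)
2. N lies on line AF with AN:NF = 3:5 ⇒ N = (5/8, 3/8)
3. D is the centroid of triangle ANU ⇒ D = (13/24, 1/8)
4. B is the centroid of triangle DYN ⇒ B = (23/36, 1/6)
5. W is where the line through D parallel to NF meets line UB ⇒ W = (46/87, 4/29)
2·[BWA] = 5/174, 2·[NWD] = 1/232
[BWA]:[NWD] = 5/174:1/232 = 20/3

[BWA]:[NWD] = 20/3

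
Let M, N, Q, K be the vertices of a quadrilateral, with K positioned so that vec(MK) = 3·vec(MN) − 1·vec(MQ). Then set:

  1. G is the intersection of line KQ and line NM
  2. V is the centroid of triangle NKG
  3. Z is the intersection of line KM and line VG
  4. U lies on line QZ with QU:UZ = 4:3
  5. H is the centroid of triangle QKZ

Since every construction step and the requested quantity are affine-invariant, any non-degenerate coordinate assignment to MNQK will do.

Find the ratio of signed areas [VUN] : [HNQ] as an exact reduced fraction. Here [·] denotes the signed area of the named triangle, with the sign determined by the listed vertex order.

[VUN]:[HNQ] = -4/21

Work in coordinates with M = (0, 0), N = (1, 0), Q = (0, 1), K = (3, -1).
1. G is the intersection of line KQ and line NM ⇒ G = (3/2, 0)
2. V is the centroid of triangle NKG ⇒ V = (11/6, -1/3)
3. Z is the intersection of line KM and line VG ⇒ Z = (9/4, -3/4)
4. U lies on line QZ with QU:UZ = 4:3 ⇒ U = (9/7, 0)
5. H is the centroid of triangle QKZ ⇒ H = (7/4, -1/4)
2·[VUN] = 2/21, 2·[HNQ] = -1/2
[VUN]:[HNQ] = 2/21:-1/2 = -4/21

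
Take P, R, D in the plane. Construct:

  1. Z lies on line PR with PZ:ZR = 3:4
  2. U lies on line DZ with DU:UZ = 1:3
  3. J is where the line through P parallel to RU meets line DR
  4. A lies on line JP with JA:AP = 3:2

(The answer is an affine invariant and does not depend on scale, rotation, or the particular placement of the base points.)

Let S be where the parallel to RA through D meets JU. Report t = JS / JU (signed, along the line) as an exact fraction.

Set P = (0, 0), R = (1, 0), D = (0, 1); any affine frame gives the same invariant.
1. Z lies on line PR with PZ:ZR = 3:4 ⇒ Z = (3/7, 0)
2. U lies on line DZ with DU:UZ = 1:3 ⇒ U = (3/28, 3/4)
3. J is where the line through P parallel to RU meets line DR ⇒ J = (25/4, -21/4)
4. A lies on line JP with JA:AP = 3:2 ⇒ A = (5/2, -21/10)
through D parallel to RA: direction (3/2, -21/10); meets JU at S = (125/364, 27/52)
S = J + t·(U−J) with t = 25/26

t = 25/26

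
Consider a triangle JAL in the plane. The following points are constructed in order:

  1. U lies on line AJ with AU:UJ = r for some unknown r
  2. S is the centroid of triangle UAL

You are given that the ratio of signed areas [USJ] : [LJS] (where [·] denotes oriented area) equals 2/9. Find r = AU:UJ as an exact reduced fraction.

r = 5/2

Choose coordinates J = (0, 0), A = (1, 0), L = (0, 1).
1. With AU:UJ = r, write λ = r/(r+1) so U = A + λ·(J−A); U is affine-linear in λ
2. S is the centroid of triangle UAL ⇒ S is an affine combination of earlier points and hence also affine-linear in λ
Every point depending on U is an affine combination of U and λ-independent points, so each such coordinate is linear in λ; the λ² term in each signed area is a multiple of (J−A)×(J−A) = 0, so 2·[USJ] and 2·[LJS] are each linear in λ. Evaluating at λ=0 and λ=1:
  2·[USJ] = -1/3·λ + 1/3,   2·[LJS] = -1/3·λ + 2/3
So [USJ]:[LJS] = (-1/3·λ + 1/3) / (-1/3·λ + 2/3). Setting this equal to 2/9:
  -1/3·λ + 1/3 = 2/9·(-1/3·λ + 2/3)  ⇒  λ = 5/7
Then r = λ/(1−λ) = (5/7)/(2/7) = 5/2. Check: with r = 5/2, U = (2/7, 0) and [USJ]:[LJS] = 2/9 as required.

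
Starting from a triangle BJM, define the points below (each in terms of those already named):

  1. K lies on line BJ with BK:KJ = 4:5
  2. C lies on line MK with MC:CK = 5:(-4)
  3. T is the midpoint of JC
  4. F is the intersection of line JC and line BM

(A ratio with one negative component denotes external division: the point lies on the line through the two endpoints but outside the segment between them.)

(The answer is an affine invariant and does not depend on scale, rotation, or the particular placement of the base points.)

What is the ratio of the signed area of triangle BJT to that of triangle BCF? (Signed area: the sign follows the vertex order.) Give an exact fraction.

[BJT]:[BCF] = -11/40

Choose coordinates B = (0, 0), J = (1, 0), M = (0, 1).
1. K lies on line BJ with BK:KJ = 4:5 ⇒ K = (4/9, 0)
2. C lies on line MK with MC:CK = 5:(-4) ⇒ C = (20/9, -4)
3. T is the midpoint of JC ⇒ T = (29/18, -2)
4. F is the intersection of line JC and line BM ⇒ F = (0, 36/11)
2·[BJT] = -2, 2·[BCF] = 80/11
[BJT]:[BCF] = -2:80/11 = -11/40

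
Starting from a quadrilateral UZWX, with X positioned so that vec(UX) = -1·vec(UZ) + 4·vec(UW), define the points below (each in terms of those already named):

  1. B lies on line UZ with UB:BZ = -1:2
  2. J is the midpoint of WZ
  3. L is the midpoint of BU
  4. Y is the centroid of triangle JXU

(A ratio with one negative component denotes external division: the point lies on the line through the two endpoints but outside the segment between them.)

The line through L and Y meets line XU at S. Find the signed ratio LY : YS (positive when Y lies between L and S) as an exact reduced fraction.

LY:YS = -17/5

Work in coordinates with U = (0, 0), Z = (1, 0), W = (0, 1), X = (-1, 4).
1. B lies on line UZ with UB:BZ = -1:2 ⇒ B = (-1, 0)
2. J is the midpoint of WZ ⇒ J = (1/2, 1/2)
3. L is the midpoint of BU ⇒ L = (-1/2, 0)
4. Y is the centroid of triangle JXU ⇒ Y = (-1/6, 3/2)
line LY meets XU at S = (-9/34, 18/17)
Y = L + t·(S−L) with t = 17/12, so LY:YS = 17/12:-5/12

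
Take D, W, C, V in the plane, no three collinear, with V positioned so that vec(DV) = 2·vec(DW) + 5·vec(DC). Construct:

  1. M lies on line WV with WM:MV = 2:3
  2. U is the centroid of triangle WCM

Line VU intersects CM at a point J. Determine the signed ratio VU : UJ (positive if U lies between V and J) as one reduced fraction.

Work in coordinates with D = (0, 0), W = (1, 0), C = (0, 1), V = (2, 5).
1. M lies on line WV with WM:MV = 2:3 ⇒ M = (7/5, 2)
2. U is the centroid of triangle WCM ⇒ U = (4/5, 1)
line VU meets CM at J = (56/55, 19/11)
U = V + t·(J−V) with t = 11/9, so VU:UJ = 11/9:-2/9

VU:UJ = -11/2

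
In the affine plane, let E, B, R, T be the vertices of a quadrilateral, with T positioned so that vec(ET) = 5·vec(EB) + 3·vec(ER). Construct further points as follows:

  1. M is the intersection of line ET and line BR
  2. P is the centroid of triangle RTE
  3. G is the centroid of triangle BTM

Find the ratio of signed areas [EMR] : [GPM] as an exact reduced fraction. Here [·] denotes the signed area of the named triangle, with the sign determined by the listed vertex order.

[EMR]:[GPM] = 45/53

Assign E = (0, 0), B = (1, 0), R = (0, 1), T = (5, 3) — the answer is frame-independent, so this choice is without loss of generality.
1. M is the intersection of line ET and line BR ⇒ M = (5/8, 3/8)
2. P is the centroid of triangle RTE ⇒ P = (5/3, 4/3)
3. G is the centroid of triangle BTM ⇒ G = (53/24, 9/8)
2·[EMR] = 5/8, 2·[GPM] = 53/72
[EMR]:[GPM] = 5/8:53/72 = 45/53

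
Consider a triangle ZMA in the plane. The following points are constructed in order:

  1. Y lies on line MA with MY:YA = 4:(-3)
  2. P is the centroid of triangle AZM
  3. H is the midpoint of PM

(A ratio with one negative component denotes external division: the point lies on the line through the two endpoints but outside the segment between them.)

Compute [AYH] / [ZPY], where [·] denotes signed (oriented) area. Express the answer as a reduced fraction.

Choose coordinates Z = (0, 0), M = (1, 0), A = (0, 1).
1. Y lies on line MA with MY:YA = 4:(-3) ⇒ Y = (-3, 4)
2. P is the centroid of triangle AZM ⇒ P = (1/3, 1/3)
3. H is the midpoint of PM ⇒ H = (2/3, 1/6)
2·[AYH] = 1/2, 2·[ZPY] = 7/3
[AYH]:[ZPY] = 1/2:7/3 = 3/14

[AYH]:[ZPY] = 3/14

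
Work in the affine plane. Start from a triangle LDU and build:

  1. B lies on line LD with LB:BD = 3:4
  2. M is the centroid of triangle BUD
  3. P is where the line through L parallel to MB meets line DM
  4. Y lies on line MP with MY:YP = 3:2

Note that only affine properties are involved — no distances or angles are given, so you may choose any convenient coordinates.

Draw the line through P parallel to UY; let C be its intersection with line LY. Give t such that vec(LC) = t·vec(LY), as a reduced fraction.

t = 77/101

Work in coordinates with L = (0, 0), D = (1, 0), U = (0, 1).
1. B lies on line LD with LB:BD = 3:4 ⇒ B = (3/7, 0)
2. M is the centroid of triangle BUD ⇒ M = (10/21, 1/3)
3. P is where the line through L parallel to MB meets line DM ⇒ P = (1/12, 7/12)
4. Y lies on line MP with MY:YP = 3:2 ⇒ Y = (101/420, 29/60)
through P parallel to UY: direction (101/420, -31/60); meets LY at C = (11/60, 2233/6060)
C = L + t·(Y−L) with t = 77/101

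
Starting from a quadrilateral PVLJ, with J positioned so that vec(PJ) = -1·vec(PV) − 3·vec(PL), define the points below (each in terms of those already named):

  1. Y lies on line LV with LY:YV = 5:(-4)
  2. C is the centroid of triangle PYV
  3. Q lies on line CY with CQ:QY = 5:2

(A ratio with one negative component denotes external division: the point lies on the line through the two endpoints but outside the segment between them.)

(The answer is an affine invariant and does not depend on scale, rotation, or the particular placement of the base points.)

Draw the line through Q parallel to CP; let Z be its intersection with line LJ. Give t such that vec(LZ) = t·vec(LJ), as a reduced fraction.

Work in coordinates with P = (0, 0), V = (1, 0), L = (0, 1), J = (-1, -3).
1. Y lies on line LV with LY:YV = 5:(-4) ⇒ Y = (5, -4)
2. C is the centroid of triangle PYV ⇒ C = (2, -4/3)
3. Q lies on line CY with CQ:QY = 5:2 ⇒ Q = (29/7, -68/21)
through Q parallel to CP: direction (-2, 4/3); meets LJ at Z = (-31/98, -13/49)
Z = L + t·(J−L) with t = 31/98

t = 31/98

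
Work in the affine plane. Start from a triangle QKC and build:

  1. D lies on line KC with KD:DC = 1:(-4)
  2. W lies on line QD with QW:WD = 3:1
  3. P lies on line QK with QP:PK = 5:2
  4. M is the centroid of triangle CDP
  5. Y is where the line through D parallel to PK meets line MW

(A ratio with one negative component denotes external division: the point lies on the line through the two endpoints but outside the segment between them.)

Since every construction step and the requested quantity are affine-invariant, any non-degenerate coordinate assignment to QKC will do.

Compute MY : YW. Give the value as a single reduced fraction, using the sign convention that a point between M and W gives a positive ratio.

MY:YW = -20/3

Work in coordinates with Q = (0, 0), K = (1, 0), C = (0, 1).
1. D lies on line KC with KD:DC = 1:(-4) ⇒ D = (4/3, -1/3)
2. W lies on line QD with QW:WD = 3:1 ⇒ W = (1, -1/4)
3. P lies on line QK with QP:PK = 5:2 ⇒ P = (5/7, 0)
4. M is the centroid of triangle CDP ⇒ M = (43/63, 2/9)
5. Y is where the line through D parallel to PK meets line MW ⇒ Y = (377/357, -1/3)
Y = M + t·(W−M) with t = 20/17, so MY:YW = t:(1−t) = 20/17:-3/17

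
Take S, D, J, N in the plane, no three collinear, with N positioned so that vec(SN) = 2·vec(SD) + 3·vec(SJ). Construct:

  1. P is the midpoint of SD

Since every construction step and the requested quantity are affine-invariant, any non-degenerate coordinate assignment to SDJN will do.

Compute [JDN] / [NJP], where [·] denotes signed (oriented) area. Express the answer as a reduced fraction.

[JDN]:[NJP] = 4/3

Set S = (0, 0), D = (1, 0), J = (0, 1), N = (2, 3); any affine frame gives the same invariant.
1. P is the midpoint of SD ⇒ P = (1/2, 0)
2·[JDN] = 4, 2·[NJP] = 3
[JDN]:[NJP] = 4:3 = 4/3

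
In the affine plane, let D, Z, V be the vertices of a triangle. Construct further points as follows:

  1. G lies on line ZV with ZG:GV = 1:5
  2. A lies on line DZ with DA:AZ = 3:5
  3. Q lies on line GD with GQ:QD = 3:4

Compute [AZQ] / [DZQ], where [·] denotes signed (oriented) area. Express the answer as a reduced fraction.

Set D = (0, 0), Z = (1, 0), V = (0, 1); any affine frame gives the same invariant.
1. G lies on line ZV with ZG:GV = 1:5 ⇒ G = (5/6, 1/6)
2. A lies on line DZ with DA:AZ = 3:5 ⇒ A = (3/8, 0)
3. Q lies on line GD with GQ:QD = 3:4 ⇒ Q = (10/21, 2/21)
2·[AZQ] = 5/84, 2·[DZQ] = 2/21
[AZQ]:[DZQ] = 5/84:2/21 = 5/8

[AZQ]:[DZQ] = 5/8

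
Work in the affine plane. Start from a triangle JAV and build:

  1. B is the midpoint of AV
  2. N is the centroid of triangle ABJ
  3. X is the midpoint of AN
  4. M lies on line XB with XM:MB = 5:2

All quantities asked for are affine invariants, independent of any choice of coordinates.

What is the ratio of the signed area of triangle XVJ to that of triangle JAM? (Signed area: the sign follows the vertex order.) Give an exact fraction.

[XVJ]:[JAM] = 63/32

Set J = (0, 0), A = (1, 0), V = (0, 1); any affine frame gives the same invariant.
1. B is the midpoint of AV ⇒ B = (1/2, 1/2)
2. N is the centroid of triangle ABJ ⇒ N = (1/2, 1/6)
3. X is the midpoint of AN ⇒ X = (3/4, 1/12)
4. M lies on line XB with XM:MB = 5:2 ⇒ M = (4/7, 8/21)
2·[XVJ] = 3/4, 2·[JAM] = 8/21
[XVJ]:[JAM] = 3/4:8/21 = 63/32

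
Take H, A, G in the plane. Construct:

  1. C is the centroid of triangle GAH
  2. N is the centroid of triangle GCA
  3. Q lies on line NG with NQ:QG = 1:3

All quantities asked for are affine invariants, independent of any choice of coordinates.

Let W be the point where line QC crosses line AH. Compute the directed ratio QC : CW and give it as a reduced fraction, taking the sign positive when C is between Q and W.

QC:CW = 3/4

Set H = (0, 0), A = (1, 0), G = (0, 1); any affine frame gives the same invariant.
1. C is the centroid of triangle GAH ⇒ C = (1/3, 1/3)
2. N is the centroid of triangle GCA ⇒ N = (4/9, 4/9)
3. Q lies on line NG with NQ:QG = 1:3 ⇒ Q = (1/3, 7/12)
line QC meets AH at W = (1/3, 0)
C = Q + t·(W−Q) with t = 3/7, so QC:CW = 3/7:4/7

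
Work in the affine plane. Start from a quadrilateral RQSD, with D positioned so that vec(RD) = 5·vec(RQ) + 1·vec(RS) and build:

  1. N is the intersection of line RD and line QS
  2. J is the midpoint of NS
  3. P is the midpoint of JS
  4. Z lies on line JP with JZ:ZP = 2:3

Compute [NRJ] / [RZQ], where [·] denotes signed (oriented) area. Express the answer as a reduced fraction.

[NRJ]:[RZQ] = 5/8

Assign R = (0, 0), Q = (1, 0), S = (0, 1), D = (5, 1) — the answer is frame-independent, so this choice is without loss of generality.
1. N is the intersection of line RD and line QS ⇒ N = (5/6, 1/6)
2. J is the midpoint of NS ⇒ J = (5/12, 7/12)
3. P is the midpoint of JS ⇒ P = (5/24, 19/24)
4. Z lies on line JP with JZ:ZP = 2:3 ⇒ Z = (1/3, 2/3)
2·[NRJ] = -5/12, 2·[RZQ] = -2/3
[NRJ]:[RZQ] = -5/12:-2/3 = 5/8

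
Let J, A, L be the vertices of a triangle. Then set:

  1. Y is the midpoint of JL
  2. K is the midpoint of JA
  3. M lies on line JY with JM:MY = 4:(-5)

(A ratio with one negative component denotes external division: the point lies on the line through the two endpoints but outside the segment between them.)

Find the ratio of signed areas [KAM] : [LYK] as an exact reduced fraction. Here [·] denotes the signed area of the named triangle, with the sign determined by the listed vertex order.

Choose coordinates J = (0, 0), A = (1, 0), L = (0, 1).
1. Y is the midpoint of JL ⇒ Y = (0, 1/2)
2. K is the midpoint of JA ⇒ K = (1/2, 0)
3. M lies on line JY with JM:MY = 4:(-5) ⇒ M = (0, -2)
2·[KAM] = -1, 2·[LYK] = 1/4
[KAM]:[LYK] = -1:1/4 = -4

[KAM]:[LYK] = -4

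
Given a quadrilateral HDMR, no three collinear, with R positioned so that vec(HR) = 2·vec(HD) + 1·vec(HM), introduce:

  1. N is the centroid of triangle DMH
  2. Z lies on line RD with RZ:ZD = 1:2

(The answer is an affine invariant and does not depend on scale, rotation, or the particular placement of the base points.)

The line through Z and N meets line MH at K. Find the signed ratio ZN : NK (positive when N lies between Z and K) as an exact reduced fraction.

ZN:NK = 4

Work in coordinates with H = (0, 0), D = (1, 0), M = (0, 1), R = (2, 1).
1. N is the centroid of triangle DMH ⇒ N = (1/3, 1/3)
2. Z lies on line RD with RZ:ZD = 1:2 ⇒ Z = (5/3, 2/3)
line ZN meets MH at K = (0, 1/4)
N = Z + t·(K−Z) with t = 4/5, so ZN:NK = 4/5:1/5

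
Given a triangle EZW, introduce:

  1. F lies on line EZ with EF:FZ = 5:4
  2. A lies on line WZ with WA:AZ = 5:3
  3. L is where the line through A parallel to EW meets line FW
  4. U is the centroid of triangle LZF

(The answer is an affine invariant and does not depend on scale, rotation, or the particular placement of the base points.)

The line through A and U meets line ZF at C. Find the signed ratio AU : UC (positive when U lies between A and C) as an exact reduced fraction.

Assign E = (0, 0), Z = (1, 0), W = (0, 1) — the answer is frame-independent, so this choice is without loss of generality.
1. F lies on line EZ with EF:FZ = 5:4 ⇒ F = (5/9, 0)
2. A lies on line WZ with WA:AZ = 5:3 ⇒ A = (5/8, 3/8)
3. L is where the line through A parallel to EW meets line FW ⇒ L = (5/8, -1/8)
4. U is the centroid of triangle LZF ⇒ U = (157/216, -1/24)
line AU meets ZF at C = (43/60, 0)
U = A + t·(C−A) with t = 10/9, so AU:UC = 10/9:-1/9

AU:UC = -10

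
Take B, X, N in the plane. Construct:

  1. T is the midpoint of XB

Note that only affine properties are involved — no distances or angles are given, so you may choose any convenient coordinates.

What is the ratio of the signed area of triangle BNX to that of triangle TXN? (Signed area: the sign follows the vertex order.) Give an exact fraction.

Choose coordinates B = (0, 0), X = (1, 0), N = (0, 1).
1. T is the midpoint of XB ⇒ T = (1/2, 0)
2·[BNX] = -1, 2·[TXN] = 1/2
[BNX]:[TXN] = -1:1/2 = -2

[BNX]:[TXN] = -2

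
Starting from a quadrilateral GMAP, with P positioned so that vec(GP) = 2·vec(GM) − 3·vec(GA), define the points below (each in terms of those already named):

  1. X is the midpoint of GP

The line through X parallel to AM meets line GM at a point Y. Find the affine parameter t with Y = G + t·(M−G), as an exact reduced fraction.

t = -1/2

Assign G = (0, 0), M = (1, 0), A = (0, 1), P = (2, -3) — the answer is frame-independent, so this choice is without loss of generality.
1. X is the midpoint of GP ⇒ X = (1, -3/2)
through X parallel to AM: direction (1, -1); meets GM at Y = (-1/2, 0)
Y = G + t·(M−G) with t = -1/2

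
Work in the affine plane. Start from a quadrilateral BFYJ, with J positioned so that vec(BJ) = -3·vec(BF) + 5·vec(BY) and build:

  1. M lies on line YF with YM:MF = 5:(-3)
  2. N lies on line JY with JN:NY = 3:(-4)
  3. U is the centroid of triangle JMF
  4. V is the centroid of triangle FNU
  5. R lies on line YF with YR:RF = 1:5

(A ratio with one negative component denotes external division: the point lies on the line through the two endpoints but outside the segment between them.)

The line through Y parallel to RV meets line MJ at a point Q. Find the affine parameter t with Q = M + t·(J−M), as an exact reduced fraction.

t = 13/15

Assign B = (0, 0), F = (1, 0), Y = (0, 1), J = (-3, 5) — the answer is frame-independent, so this choice is without loss of generality.
1. M lies on line YF with YM:MF = 5:(-3) ⇒ M = (5/2, -3/2)
2. N lies on line JY with JN:NY = 3:(-4) ⇒ N = (-12, 17)
3. U is the centroid of triangle JMF ⇒ U = (1/6, 7/6)
4. V is the centroid of triangle FNU ⇒ V = (-65/18, 109/18)
5. R lies on line YF with YR:RF = 1:5 ⇒ R = (1/6, 5/6)
through Y parallel to RV: direction (-34/9, 47/9); meets MJ at Q = (-34/15, 62/15)
Q = M + t·(J−M) with t = 13/15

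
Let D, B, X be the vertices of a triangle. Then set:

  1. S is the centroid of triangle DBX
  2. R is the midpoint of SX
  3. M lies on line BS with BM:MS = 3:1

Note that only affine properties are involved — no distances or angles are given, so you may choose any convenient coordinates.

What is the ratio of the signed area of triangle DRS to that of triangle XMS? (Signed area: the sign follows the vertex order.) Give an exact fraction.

Assign D = (0, 0), B = (1, 0), X = (0, 1) — the answer is frame-independent, so this choice is without loss of generality.
1. S is the centroid of triangle DBX ⇒ S = (1/3, 1/3)
2. R is the midpoint of SX ⇒ R = (1/6, 2/3)
3. M lies on line BS with BM:MS = 3:1 ⇒ M = (1/2, 1/4)
2·[DRS] = -1/6, 2·[XMS] = -1/12
[DRS]:[XMS] = -1/6:-1/12 = 2

[DRS]:[XMS] = 2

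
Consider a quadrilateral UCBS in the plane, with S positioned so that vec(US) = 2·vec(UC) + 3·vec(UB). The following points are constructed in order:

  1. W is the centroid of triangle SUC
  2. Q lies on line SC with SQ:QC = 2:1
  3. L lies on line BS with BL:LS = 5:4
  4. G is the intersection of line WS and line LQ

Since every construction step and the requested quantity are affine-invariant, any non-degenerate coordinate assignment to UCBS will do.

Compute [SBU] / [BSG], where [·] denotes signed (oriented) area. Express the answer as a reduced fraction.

Assign U = (0, 0), C = (1, 0), B = (0, 1), S = (2, 3) — the answer is frame-independent, so this choice is without loss of generality.
1. W is the centroid of triangle SUC ⇒ W = (1, 1)
2. Q lies on line SC with SQ:QC = 2:1 ⇒ Q = (4/3, 1)
3. L lies on line BS with BL:LS = 5:4 ⇒ L = (10/9, 19/9)
4. G is the intersection of line WS and line LQ ⇒ G = (26/21, 31/21)
2·[SBU] = 2, 2·[BSG] = -32/21
[SBU]:[BSG] = 2:-32/21 = -21/16

[SBU]:[BSG] = -21/16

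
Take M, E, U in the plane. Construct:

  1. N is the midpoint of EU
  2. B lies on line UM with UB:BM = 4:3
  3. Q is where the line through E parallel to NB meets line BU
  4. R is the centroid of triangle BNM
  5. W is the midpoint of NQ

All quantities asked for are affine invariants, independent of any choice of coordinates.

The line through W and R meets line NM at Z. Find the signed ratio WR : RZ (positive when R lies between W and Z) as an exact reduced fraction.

WR:RZ = -3/2

Work in coordinates with M = (0, 0), E = (1, 0), U = (0, 1).
1. N is the midpoint of EU ⇒ N = (1/2, 1/2)
2. B lies on line UM with UB:BM = 4:3 ⇒ B = (0, 3/7)
3. Q is where the line through E parallel to NB meets line BU ⇒ Q = (0, -1/7)
4. R is the centroid of triangle BNM ⇒ R = (1/6, 13/42)
5. W is the midpoint of NQ ⇒ W = (1/4, 5/28)
line WR meets NM at Z = (2/9, 2/9)
R = W + t·(Z−W) with t = 3, so WR:RZ = 3:-2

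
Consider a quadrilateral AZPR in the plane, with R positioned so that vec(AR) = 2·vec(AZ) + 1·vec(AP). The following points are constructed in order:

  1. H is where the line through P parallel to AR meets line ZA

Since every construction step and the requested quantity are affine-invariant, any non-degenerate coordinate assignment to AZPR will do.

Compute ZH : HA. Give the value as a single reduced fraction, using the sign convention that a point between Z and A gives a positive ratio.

ZH:HA = -3/2

Set A = (0, 0), Z = (1, 0), P = (0, 1), R = (2, 1); any affine frame gives the same invariant.
1. H is where the line through P parallel to AR meets line ZA ⇒ H = (-2, 0)
H = Z + t·(A−Z) with t = 3, so ZH:HA = t:(1−t) = 3:-2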